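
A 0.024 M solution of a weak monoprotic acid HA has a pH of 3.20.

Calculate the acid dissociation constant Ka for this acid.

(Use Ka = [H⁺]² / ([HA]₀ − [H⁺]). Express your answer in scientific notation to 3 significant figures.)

[H⁺] = 10^(−pH) = 10^(−3.20) = 6.310e-04 M. For HA ⇌ H⁺ + A⁻, Ka = [H⁺][A⁻]/[HA] = [H⁺]² / ([HA]₀ − [H⁺]) = (6.310e-04)² / (0.024 − 6.310e-04) = 1.70e-05.

K_a = 1.70e-05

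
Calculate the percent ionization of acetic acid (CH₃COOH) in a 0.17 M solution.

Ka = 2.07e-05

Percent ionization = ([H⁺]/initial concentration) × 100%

Using Ka equilibrium: x² + Ka×x - Ka×C = 0. Solving: [H⁺] = 1.8656e-03. Percent = (1.8656e-03/0.17) × 100

Percent ionization = 1.1%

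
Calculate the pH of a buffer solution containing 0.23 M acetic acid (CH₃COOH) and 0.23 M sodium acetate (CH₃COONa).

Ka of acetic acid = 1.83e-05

pKa = -log(1.83e-05) = 4.74. pH = pKa + log([A⁻]/[HA]) = 4.74 + log(0.23/0.23)

pH = 4.74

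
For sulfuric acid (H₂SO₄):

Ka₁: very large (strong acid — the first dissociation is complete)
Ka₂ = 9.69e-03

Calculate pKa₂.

pKa₂ = -log(Ka₂) = -log(9.69e-03) = 2.01.

pK_{a2} = 2.01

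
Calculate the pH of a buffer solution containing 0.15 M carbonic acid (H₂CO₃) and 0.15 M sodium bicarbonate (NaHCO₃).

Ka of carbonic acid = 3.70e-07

pKa = -log(3.70e-07) = 6.43. pH = pKa + log([A⁻]/[HA]) = 6.43 + log(0.15/0.15)

pH = 6.43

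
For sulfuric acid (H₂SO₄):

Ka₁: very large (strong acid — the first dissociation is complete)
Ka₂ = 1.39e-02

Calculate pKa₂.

pKa₂ = -log(Ka₂) = -log(1.39e-02) = 1.86.

pK_{a2} = 1.86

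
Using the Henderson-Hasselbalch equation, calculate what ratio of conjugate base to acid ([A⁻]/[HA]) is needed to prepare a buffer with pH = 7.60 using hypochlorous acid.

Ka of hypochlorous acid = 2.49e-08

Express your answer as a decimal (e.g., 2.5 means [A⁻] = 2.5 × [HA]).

pKa = -log(2.49e-08) = 7.6038. pH = pKa + log([A⁻]/[HA]), so log([A⁻]/[HA]) = pH − pKa = 7.60 − 7.6038 = -0.0038. [A⁻]/[HA] = 10^(-0.0038) = 0.991

[A⁻]/[HA] = 0.991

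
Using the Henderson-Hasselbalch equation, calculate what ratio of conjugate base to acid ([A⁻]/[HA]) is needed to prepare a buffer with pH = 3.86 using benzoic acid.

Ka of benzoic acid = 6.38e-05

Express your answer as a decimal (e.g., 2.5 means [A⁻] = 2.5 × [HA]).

pKa = -log(6.38e-05) = 4.1952. pH = pKa + log([A⁻]/[HA]), so log([A⁻]/[HA]) = pH − pKa = 3.86 − 4.1952 = -0.3352. [A⁻]/[HA] = 10^(-0.3352) = 0.462

[A⁻]/[HA] = 0.462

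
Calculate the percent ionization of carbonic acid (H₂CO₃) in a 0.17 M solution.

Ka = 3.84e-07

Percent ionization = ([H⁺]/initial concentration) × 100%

Using Ka equilibrium: x² + Ka×x - Ka×C = 0. Solving: [H⁺] = 2.5531e-04. Percent = (2.5531e-04/0.17) × 100

Percent ionization = 0.15%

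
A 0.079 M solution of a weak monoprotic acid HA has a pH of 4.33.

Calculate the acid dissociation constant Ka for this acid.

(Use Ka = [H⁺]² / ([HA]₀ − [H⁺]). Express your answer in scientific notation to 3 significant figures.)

[H⁺] = 10^(−pH) = 10^(−4.33) = 4.677e-05 M. For HA ⇌ H⁺ + A⁻, Ka = [H⁺][A⁻]/[HA] = [H⁺]² / ([HA]₀ − [H⁺]) = (4.677e-05)² / (0.079 − 4.677e-05) = 2.77e-08.

K_a = 2.77e-08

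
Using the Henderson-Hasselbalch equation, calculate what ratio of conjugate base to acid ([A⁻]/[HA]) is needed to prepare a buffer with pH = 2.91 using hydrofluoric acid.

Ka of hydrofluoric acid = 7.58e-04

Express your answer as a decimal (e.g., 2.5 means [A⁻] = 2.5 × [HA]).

pKa = -log(7.58e-04) = 3.1203. pH = pKa + log([A⁻]/[HA]), so log([A⁻]/[HA]) = pH − pKa = 2.91 − 3.1203 = -0.2103. [A⁻]/[HA] = 10^(-0.2103) = 0.616

[A⁻]/[HA] = 0.616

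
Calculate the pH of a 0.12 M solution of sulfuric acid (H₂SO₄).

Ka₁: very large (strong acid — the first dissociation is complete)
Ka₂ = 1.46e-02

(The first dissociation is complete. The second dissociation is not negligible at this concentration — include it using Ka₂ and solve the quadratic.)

First dissociation is complete: [H⁺]₀ = [HSO₄⁻]₀ = C = 0.12 M. Second dissociation HSO₄⁻ ⇌ H⁺ + SO₄²⁻: let x = [SO₄²⁻]. Ka₂ = (C + x)·x / (C − x) = 1.46e-02 → x² + (C + Ka₂)·x − Ka₂·C = 0 → x² + 0.13460·x − 1.752e-03 = 0. x = (−0.13460 + √(0.13460² + 4 × 1.752e-03)) / 2 = 1.1955e-02 M. [H⁺] = C + x = 0.12 + 1.1955e-02 = 1.3195e-01 M. pH = -log(1.3195e-01) = 0.88.

pH = 0.88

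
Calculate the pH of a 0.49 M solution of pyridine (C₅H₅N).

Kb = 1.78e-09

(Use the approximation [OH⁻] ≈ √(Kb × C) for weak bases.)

[OH⁻] = √(Kb × C) = √(1.78e-09 × 0.49) = 2.9533e-05. pOH = 4.53, pH = 14 - pOH

pH = 9.47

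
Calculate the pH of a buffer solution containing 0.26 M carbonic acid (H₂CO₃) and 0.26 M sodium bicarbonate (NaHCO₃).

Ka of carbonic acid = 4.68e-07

pKa = -log(4.68e-07) = 6.33. pH = pKa + log([A⁻]/[HA]) = 6.33 + log(0.26/0.26)

pH = 6.33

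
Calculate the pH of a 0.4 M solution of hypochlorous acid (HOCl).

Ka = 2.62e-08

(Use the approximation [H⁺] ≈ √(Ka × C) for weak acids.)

[H⁺] = √(Ka × C) = √(2.62e-08 × 0.4) = 1.0237e-04. pH = -log(1.0237e-04)

pH = 3.99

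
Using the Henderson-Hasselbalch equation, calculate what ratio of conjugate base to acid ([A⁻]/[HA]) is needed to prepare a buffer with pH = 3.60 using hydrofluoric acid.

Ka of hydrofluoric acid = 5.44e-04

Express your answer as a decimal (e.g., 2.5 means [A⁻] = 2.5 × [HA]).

pKa = -log(5.44e-04) = 3.2644. pH = pKa + log([A⁻]/[HA]), so log([A⁻]/[HA]) = pH − pKa = 3.60 − 3.2644 = 0.3356. [A⁻]/[HA] = 10^(0.3356) = 2.17

[A⁻]/[HA] = 2.17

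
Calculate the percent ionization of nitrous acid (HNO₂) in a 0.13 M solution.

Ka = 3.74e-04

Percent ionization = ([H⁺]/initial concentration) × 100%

Using Ka equilibrium: x² + Ka×x - Ka×C = 0. Solving: [H⁺] = 6.7883e-03. Percent = (6.7883e-03/0.13) × 100

Percent ionization = 5.22%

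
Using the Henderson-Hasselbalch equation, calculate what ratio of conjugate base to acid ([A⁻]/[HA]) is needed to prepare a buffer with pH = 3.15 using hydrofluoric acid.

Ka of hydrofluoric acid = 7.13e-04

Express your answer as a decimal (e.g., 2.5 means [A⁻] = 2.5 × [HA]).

pKa = -log(7.13e-04) = 3.1469. pH = pKa + log([A⁻]/[HA]), so log([A⁻]/[HA]) = pH − pKa = 3.15 − 3.1469 = 0.0031. [A⁻]/[HA] = 10^(0.0031) = 1.01

[A⁻]/[HA] = 1.01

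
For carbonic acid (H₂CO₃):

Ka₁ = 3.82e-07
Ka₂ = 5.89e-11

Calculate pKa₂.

pKa₂ = -log(Ka₂) = -log(5.89e-11) = 10.23.

pK_{a2} = 10.23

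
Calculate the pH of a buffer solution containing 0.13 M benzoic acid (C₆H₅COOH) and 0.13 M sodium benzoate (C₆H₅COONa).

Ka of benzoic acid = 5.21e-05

pKa = -log(5.21e-05) = 4.28. pH = pKa + log([A⁻]/[HA]) = 4.28 + log(0.13/0.13)

pH = 4.28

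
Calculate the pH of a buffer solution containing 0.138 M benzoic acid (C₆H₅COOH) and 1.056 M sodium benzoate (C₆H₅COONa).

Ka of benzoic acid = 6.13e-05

pKa = -log(6.13e-05) = 4.21. pH = pKa + log([A⁻]/[HA]) = 4.21 + log(1.056/0.138)

pH = 5.10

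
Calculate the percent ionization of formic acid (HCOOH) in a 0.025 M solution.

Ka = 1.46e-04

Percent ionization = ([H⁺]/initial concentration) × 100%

Using Ka equilibrium: x² + Ka×x - Ka×C = 0. Solving: [H⁺] = 1.8389e-03. Percent = (1.8389e-03/0.025) × 100

Percent ionization = 7.36%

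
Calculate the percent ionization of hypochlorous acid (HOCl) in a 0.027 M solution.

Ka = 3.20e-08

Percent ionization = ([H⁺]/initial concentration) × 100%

Using Ka equilibrium: x² + Ka×x - Ka×C = 0. Solving: [H⁺] = 2.9378e-05. Percent = (2.9378e-05/0.027) × 100

Percent ionization = 0.109%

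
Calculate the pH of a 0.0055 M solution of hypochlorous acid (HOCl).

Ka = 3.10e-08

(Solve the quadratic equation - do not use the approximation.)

x² + Ka×x - Ka×C = 0. Using quadratic formula: [H⁺] = 1.3042e-05

pH = 4.88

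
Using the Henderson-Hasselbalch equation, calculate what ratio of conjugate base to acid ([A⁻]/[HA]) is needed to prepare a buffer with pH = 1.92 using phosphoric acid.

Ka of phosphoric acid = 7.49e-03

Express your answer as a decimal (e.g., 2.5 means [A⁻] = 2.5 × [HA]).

pKa = -log(7.49e-03) = 2.1255. pH = pKa + log([A⁻]/[HA]), so log([A⁻]/[HA]) = pH − pKa = 1.92 − 2.1255 = -0.2055. [A⁻]/[HA] = 10^(-0.2055) = 0.623

[A⁻]/[HA] = 0.623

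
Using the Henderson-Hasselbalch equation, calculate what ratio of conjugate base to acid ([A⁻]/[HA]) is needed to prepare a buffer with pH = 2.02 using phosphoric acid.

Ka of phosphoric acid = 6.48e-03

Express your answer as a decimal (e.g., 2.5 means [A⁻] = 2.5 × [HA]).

pKa = -log(6.48e-03) = 2.1884. pH = pKa + log([A⁻]/[HA]), so log([A⁻]/[HA]) = pH − pKa = 2.02 − 2.1884 = -0.1684. [A⁻]/[HA] = 10^(-0.1684) = 0.679

[A⁻]/[HA] = 0.679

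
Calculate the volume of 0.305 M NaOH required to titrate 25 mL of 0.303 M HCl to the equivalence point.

At equivalence: moles acid = moles base. moles HCl = 0.303 × 25/1000 = 0.007575 mol. V_base = moles / 0.305 × 1000 = 24.8 mL.

V_{base} = 24.8 mL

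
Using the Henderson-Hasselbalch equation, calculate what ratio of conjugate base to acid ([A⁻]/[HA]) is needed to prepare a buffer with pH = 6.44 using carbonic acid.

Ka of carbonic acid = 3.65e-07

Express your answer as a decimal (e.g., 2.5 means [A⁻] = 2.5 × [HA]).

pKa = -log(3.65e-07) = 6.4377. pH = pKa + log([A⁻]/[HA]), so log([A⁻]/[HA]) = pH − pKa = 6.44 − 6.4377 = 0.0023. [A⁻]/[HA] = 10^(0.0023) = 1.01

[A⁻]/[HA] = 1.01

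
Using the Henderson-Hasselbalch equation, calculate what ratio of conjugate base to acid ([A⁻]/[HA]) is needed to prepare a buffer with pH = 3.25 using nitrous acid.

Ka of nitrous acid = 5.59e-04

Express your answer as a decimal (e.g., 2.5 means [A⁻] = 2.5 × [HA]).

pKa = -log(5.59e-04) = 3.2526. pH = pKa + log([A⁻]/[HA]), so log([A⁻]/[HA]) = pH − pKa = 3.25 − 3.2526 = -0.0026. [A⁻]/[HA] = 10^(-0.0026) = 0.994

[A⁻]/[HA] = 0.994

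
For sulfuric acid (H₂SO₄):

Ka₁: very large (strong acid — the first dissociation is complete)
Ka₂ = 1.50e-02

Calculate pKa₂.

pKa₂ = -log(Ka₂) = -log(1.50e-02) = 1.82.

pK_{a2} = 1.82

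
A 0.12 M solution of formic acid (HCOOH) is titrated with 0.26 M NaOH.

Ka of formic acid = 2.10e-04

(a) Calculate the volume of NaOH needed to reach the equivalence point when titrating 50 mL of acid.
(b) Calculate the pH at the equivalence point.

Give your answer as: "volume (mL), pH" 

moles acid = 0.12 × 50/1000 = 0.006 mol; V_base = moles/0.26 × 1000 = 23.1 mL. At equivalence only the conjugate base is present: [A⁻] = 0.006/0.073 = 8.2105e-02 M. Kb = Kw/Ka = 4.76e-11; [OH⁻] = √(Kb × [A⁻]) = 1.9773e-06; pOH = 5.70; pH = 14 - pOH = 8.30.

V = 23.1 mL, pH = 8.30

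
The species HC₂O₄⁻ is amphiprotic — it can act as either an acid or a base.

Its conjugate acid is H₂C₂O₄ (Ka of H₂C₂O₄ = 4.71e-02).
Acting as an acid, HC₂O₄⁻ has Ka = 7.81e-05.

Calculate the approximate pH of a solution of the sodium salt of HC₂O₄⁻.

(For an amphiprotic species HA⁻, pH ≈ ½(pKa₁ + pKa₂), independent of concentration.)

pKa₁ = -log(4.71e-02) = 1.33; pKa₂ = -log(7.81e-05) = 4.11. For an amphiprotic species, pH ≈ ½(pKa₁ + pKa₂) = ½(1.33 + 4.11) = 2.72.

pH = 2.72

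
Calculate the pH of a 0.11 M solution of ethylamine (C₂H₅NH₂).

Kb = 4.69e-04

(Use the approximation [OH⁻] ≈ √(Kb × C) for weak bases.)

[OH⁻] = √(Kb × C) = √(4.69e-04 × 0.11) = 7.1826e-03. pOH = 2.14, pH = 14 - pOH

pH = 11.86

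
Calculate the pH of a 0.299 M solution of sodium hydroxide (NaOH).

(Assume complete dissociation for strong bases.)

[OH⁻] = 0.299 M for strong base. pOH = -log[OH⁻] = 0.52, pH = 14 - pOH

pH = 13.48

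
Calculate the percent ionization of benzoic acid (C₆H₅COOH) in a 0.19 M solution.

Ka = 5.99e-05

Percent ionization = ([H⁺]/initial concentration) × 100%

Using Ka equilibrium: x² + Ka×x - Ka×C = 0. Solving: [H⁺] = 3.3438e-03. Percent = (3.3438e-03/0.19) × 100

Percent ionization = 1.76%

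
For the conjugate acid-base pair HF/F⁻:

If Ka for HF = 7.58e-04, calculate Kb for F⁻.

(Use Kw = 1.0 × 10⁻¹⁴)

For a conjugate pair Ka × Kb = Kw, so Kb = Kw/Ka = 1.0 × 10⁻¹⁴ / 7.58e-04 = 1.32e-11.

K_b = 1.32e-11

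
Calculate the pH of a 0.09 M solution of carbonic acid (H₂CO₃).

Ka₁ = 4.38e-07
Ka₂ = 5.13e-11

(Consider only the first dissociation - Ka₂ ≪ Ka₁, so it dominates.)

First dissociation dominates. From Ka₁ = [H⁺][HA⁻]/[H₂A], x² + Ka₁·x − Ka₁·C = 0 with C = 0.09 M and Ka₁ = 4.38e-07. Solving: [H⁺] = (−Ka₁ + √(Ka₁² + 4·Ka₁·C)) / 2 = 1.9833e-04 M. pH = -log(1.9833e-04) = 3.70.

pH = 3.70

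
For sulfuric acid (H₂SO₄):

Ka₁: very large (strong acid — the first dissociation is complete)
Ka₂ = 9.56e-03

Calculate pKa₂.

pKa₂ = -log(Ka₂) = -log(9.56e-03) = 2.02.

pK_{a2} = 2.02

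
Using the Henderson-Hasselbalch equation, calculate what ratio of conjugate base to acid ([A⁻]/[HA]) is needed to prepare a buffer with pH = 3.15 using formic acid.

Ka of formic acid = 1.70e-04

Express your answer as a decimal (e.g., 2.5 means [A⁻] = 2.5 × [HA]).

pKa = -log(1.70e-04) = 3.7696. pH = pKa + log([A⁻]/[HA]), so log([A⁻]/[HA]) = pH − pKa = 3.15 − 3.7696 = -0.6196. [A⁻]/[HA] = 10^(-0.6196) = 0.240

[A⁻]/[HA] = 0.240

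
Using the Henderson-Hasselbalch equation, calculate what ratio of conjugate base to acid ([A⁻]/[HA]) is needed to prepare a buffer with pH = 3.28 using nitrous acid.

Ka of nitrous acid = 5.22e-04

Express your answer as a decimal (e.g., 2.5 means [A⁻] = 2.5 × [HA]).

pKa = -log(5.22e-04) = 3.2823. pH = pKa + log([A⁻]/[HA]), so log([A⁻]/[HA]) = pH − pKa = 3.28 − 3.2823 = -0.0023. [A⁻]/[HA] = 10^(-0.0023) = 0.995

[A⁻]/[HA] = 0.995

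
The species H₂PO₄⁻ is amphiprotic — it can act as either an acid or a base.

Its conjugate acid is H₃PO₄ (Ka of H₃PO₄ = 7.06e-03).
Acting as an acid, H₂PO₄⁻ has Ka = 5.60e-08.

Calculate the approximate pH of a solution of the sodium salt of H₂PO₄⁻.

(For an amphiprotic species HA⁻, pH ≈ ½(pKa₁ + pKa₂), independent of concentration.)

pKa₁ = -log(7.06e-03) = 2.15; pKa₂ = -log(5.60e-08) = 7.25. For an amphiprotic species, pH ≈ ½(pKa₁ + pKa₂) = ½(2.15 + 7.25) = 4.70.

pH = 4.70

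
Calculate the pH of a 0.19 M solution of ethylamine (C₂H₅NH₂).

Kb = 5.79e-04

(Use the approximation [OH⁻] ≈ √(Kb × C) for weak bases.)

[OH⁻] = √(Kb × C) = √(5.79e-04 × 0.19) = 1.0489e-02. pOH = 1.98, pH = 14 - pOH

pH = 12.02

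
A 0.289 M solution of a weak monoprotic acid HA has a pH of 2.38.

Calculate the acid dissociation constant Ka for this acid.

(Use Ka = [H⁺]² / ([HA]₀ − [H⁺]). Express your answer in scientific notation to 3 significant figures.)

[H⁺] = 10^(−pH) = 10^(−2.38) = 4.169e-03 M. For HA ⇌ H⁺ + A⁻, Ka = [H⁺][A⁻]/[HA] = [H⁺]² / ([HA]₀ − [H⁺]) = (4.169e-03)² / (0.289 − 4.169e-03) = 6.10e-05.

K_a = 6.10e-05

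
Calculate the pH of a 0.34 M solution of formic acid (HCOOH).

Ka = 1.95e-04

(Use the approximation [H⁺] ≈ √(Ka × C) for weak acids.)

[H⁺] = √(Ka × C) = √(1.95e-04 × 0.34) = 8.1425e-03. pH = -log(8.1425e-03)

pH = 2.09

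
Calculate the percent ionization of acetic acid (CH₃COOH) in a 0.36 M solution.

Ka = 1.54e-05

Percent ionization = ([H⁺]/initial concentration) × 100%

Using Ka equilibrium: x² + Ka×x - Ka×C = 0. Solving: [H⁺] = 2.3469e-03. Percent = (2.3469e-03/0.36) × 100

Percent ionization = 0.652%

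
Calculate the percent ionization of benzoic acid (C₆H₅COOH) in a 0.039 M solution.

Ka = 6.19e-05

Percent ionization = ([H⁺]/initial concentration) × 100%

Using Ka equilibrium: x² + Ka×x - Ka×C = 0. Solving: [H⁺] = 1.5231e-03. Percent = (1.5231e-03/0.039) × 100

Percent ionization = 3.91%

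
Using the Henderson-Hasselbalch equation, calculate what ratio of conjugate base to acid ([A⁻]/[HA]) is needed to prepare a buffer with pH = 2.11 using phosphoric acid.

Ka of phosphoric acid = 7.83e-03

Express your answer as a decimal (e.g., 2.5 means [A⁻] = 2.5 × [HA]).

pKa = -log(7.83e-03) = 2.1062. pH = pKa + log([A⁻]/[HA]), so log([A⁻]/[HA]) = pH − pKa = 2.11 − 2.1062 = 0.0038. [A⁻]/[HA] = 10^(0.0038) = 1.01

[A⁻]/[HA] = 1.01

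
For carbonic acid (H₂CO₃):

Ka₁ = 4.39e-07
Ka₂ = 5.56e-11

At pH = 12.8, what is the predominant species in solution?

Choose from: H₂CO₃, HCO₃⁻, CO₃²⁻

pKa₁ = 6.36, pKa₂ = 10.25. For a polyprotic acid the predominant species crosses at each pKa: below pKa_n the protonated form dominates, above it the deprotonated form does. At pH = 12.8, the predominant species is CO₃²⁻.

CO₃²⁻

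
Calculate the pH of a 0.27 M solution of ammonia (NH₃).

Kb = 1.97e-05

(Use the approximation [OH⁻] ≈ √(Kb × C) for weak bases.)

[OH⁻] = √(Kb × C) = √(1.97e-05 × 0.27) = 2.3063e-03. pOH = 2.64, pH = 14 - pOH

pH = 11.36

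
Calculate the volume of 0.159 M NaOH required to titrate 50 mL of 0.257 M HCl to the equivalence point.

At equivalence: moles acid = moles base. moles HCl = 0.257 × 50/1000 = 0.01285 mol. V_base = moles / 0.159 × 1000 = 80.8 mL.

V_{base} = 80.8 mL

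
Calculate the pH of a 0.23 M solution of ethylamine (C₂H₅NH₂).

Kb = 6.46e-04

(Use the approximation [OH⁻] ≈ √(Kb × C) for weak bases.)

[OH⁻] = √(Kb × C) = √(6.46e-04 × 0.23) = 1.2189e-02. pOH = 1.91, pH = 14 - pOH

pH = 12.09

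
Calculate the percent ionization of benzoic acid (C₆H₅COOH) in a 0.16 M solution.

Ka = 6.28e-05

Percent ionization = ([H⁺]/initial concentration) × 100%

Using Ka equilibrium: x² + Ka×x - Ka×C = 0. Solving: [H⁺] = 3.1386e-03. Percent = (3.1386e-03/0.16) × 100

Percent ionization = 1.96%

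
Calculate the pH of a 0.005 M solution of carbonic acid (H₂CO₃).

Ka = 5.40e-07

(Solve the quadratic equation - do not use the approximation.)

x² + Ka×x - Ka×C = 0. Using quadratic formula: [H⁺] = 5.1692e-05

pH = 4.29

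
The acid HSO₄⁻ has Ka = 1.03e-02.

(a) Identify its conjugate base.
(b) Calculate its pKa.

(a) The conjugate base is formed by removing one H⁺ from HSO₄⁻, giving SO₄²⁻. (b) pKa = -log(Ka) = -log(1.03e-02) = 1.99.

Conjugate base: SO₄²⁻; pK_a = 1.99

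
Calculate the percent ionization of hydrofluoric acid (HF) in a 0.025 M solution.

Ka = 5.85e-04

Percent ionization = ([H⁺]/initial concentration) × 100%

Using Ka equilibrium: x² + Ka×x - Ka×C = 0. Solving: [H⁺] = 3.5429e-03. Percent = (3.5429e-03/0.025) × 100

Percent ionization = 14.2%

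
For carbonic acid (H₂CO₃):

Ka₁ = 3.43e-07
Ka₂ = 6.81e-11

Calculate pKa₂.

pKa₂ = -log(Ka₂) = -log(6.81e-11) = 10.17.

pK_{a2} = 10.17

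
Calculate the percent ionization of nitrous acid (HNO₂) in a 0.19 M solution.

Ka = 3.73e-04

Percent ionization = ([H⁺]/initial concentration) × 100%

Using Ka equilibrium: x² + Ka×x - Ka×C = 0. Solving: [H⁺] = 8.2340e-03. Percent = (8.2340e-03/0.19) × 100

Percent ionization = 4.33%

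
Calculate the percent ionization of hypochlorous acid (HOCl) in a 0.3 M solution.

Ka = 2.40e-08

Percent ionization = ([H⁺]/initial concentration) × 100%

Using Ka equilibrium: x² + Ka×x - Ka×C = 0. Solving: [H⁺] = 8.4841e-05. Percent = (8.4841e-05/0.3) × 100

Percent ionization = 0.0283%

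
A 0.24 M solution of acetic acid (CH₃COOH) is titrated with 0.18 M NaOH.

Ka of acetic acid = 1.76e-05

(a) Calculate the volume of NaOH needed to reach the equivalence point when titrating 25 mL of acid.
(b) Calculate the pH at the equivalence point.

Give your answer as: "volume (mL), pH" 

moles acid = 0.24 × 25/1000 = 0.006 mol; V_base = moles/0.18 × 1000 = 33.3 mL. At equivalence only the conjugate base is present: [A⁻] = 0.006/0.058 = 1.0286e-01 M. Kb = Kw/Ka = 5.68e-10; [OH⁻] = √(Kb × [A⁻]) = 7.6447e-06; pOH = 5.12; pH = 14 - pOH = 8.88.

V = 33.3 mL, pH = 8.88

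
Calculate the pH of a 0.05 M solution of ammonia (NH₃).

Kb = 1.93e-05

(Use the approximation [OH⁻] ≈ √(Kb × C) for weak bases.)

[OH⁻] = √(Kb × C) = √(1.93e-05 × 0.05) = 9.8234e-04. pOH = 3.01, pH = 14 - pOH

pH = 10.99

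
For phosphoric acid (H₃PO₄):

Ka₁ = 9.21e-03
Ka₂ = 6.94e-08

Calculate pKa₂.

pKa₂ = -log(Ka₂) = -log(6.94e-08) = 7.16.

pK_{a2} = 7.16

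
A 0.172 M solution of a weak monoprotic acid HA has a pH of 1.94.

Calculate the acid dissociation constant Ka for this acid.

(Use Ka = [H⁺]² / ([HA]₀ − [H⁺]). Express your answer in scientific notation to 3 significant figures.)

[H⁺] = 10^(−pH) = 10^(−1.94) = 1.148e-02 M. For HA ⇌ H⁺ + A⁻, Ka = [H⁺][A⁻]/[HA] = [H⁺]² / ([HA]₀ − [H⁺]) = (1.148e-02)² / (0.172 − 1.148e-02) = 8.21e-04.

K_a = 8.21e-04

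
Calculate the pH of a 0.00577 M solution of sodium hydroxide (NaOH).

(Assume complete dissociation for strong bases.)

[OH⁻] = 0.00577 M for strong base. pOH = -log[OH⁻] = 2.24, pH = 14 - pOH

pH = 11.76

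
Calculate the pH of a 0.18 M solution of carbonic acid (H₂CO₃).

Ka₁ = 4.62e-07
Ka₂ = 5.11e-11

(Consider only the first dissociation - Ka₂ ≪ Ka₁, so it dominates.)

First dissociation dominates. From Ka₁ = [H⁺][HA⁻]/[H₂A], x² + Ka₁·x − Ka₁·C = 0 with C = 0.18 M and Ka₁ = 4.62e-07. Solving: [H⁺] = (−Ka₁ + √(Ka₁² + 4·Ka₁·C)) / 2 = 2.8814e-04 M. pH = -log(2.8814e-04) = 3.54.

pH = 3.54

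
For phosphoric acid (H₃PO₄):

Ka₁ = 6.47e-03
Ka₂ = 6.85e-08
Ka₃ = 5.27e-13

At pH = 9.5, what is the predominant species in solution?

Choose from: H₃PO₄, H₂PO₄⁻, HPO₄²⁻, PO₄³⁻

pKa₁ = 2.19, pKa₂ = 7.16, pKa₃ = 12.28. For a polyprotic acid the predominant species crosses at each pKa: below pKa_n the protonated form dominates, above it the deprotonated form does. At pH = 9.5, the predominant species is HPO₄²⁻.

HPO₄²⁻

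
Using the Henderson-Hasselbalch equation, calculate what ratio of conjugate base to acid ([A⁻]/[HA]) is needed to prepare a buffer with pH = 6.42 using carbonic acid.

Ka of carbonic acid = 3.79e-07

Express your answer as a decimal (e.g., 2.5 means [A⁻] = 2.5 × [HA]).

pKa = -log(3.79e-07) = 6.4214. pH = pKa + log([A⁻]/[HA]), so log([A⁻]/[HA]) = pH − pKa = 6.42 − 6.4214 = -0.0014. [A⁻]/[HA] = 10^(-0.0014) = 0.997

[A⁻]/[HA] = 0.997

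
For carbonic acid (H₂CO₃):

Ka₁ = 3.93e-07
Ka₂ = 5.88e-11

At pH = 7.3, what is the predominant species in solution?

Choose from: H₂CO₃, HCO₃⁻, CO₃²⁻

pKa₁ = 6.41, pKa₂ = 10.23. For a polyprotic acid the predominant species crosses at each pKa: below pKa_n the protonated form dominates, above it the deprotonated form does. At pH = 7.3, the predominant species is HCO₃⁻.

HCO₃⁻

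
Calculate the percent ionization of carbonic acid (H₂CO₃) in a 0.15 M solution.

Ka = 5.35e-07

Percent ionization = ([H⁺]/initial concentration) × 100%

Using Ka equilibrium: x² + Ka×x - Ka×C = 0. Solving: [H⁺] = 2.8302e-04. Percent = (2.8302e-04/0.15) × 100

Percent ionization = 0.189%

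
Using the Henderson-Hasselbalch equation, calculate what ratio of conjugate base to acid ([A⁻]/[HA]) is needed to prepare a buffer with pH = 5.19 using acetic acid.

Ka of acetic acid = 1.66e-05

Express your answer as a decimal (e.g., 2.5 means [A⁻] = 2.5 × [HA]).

pKa = -log(1.66e-05) = 4.7799. pH = pKa + log([A⁻]/[HA]), so log([A⁻]/[HA]) = pH − pKa = 5.19 − 4.7799 = 0.4101. [A⁻]/[HA] = 10^(0.4101) = 2.57

[A⁻]/[HA] = 2.57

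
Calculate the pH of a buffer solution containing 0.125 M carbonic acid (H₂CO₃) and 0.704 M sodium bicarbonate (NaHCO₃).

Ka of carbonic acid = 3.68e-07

pKa = -log(3.68e-07) = 6.43. pH = pKa + log([A⁻]/[HA]) = 6.43 + log(0.704/0.125)

pH = 7.18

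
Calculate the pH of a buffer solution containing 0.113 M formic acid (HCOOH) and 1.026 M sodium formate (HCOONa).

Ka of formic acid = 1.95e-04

pKa = -log(1.95e-04) = 3.71. pH = pKa + log([A⁻]/[HA]) = 3.71 + log(1.026/0.113)

pH = 4.67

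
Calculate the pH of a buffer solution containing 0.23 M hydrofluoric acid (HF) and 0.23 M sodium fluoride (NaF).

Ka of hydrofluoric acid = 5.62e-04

pKa = -log(5.62e-04) = 3.25. pH = pKa + log([A⁻]/[HA]) = 3.25 + log(0.23/0.23)

pH = 3.25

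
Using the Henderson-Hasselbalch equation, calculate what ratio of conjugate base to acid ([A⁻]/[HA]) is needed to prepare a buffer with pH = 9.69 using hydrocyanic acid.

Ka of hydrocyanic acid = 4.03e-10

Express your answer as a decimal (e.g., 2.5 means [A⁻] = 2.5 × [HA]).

pKa = -log(4.03e-10) = 9.3947. pH = pKa + log([A⁻]/[HA]), so log([A⁻]/[HA]) = pH − pKa = 9.69 − 9.3947 = 0.2953. [A⁻]/[HA] = 10^(0.2953) = 1.97

[A⁻]/[HA] = 1.97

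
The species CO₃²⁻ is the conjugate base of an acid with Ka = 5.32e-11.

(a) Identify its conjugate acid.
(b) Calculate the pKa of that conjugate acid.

(a) The conjugate acid is formed by adding one H⁺ to CO₃²⁻, giving HCO₃⁻. (b) pKa = -log(Ka) = -log(5.32e-11) = 10.27.

Conjugate acid: HCO₃⁻; pK_a = 10.27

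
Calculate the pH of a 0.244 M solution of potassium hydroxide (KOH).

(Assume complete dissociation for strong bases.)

[OH⁻] = 0.244 M for strong base. pOH = -log[OH⁻] = 0.61, pH = 14 - pOH

pH = 13.39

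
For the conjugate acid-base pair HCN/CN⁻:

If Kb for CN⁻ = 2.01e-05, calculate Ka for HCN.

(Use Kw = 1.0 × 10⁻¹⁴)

For a conjugate pair Ka × Kb = Kw, so Ka = Kw/Kb = 1.0 × 10⁻¹⁴ / 2.01e-05 = 4.98e-10.

K_a = 4.98e-10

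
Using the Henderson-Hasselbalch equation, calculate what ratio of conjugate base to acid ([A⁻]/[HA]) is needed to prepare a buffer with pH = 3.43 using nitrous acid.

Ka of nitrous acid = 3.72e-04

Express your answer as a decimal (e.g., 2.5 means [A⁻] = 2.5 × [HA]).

pKa = -log(3.72e-04) = 3.4295. pH = pKa + log([A⁻]/[HA]), so log([A⁻]/[HA]) = pH − pKa = 3.43 − 3.4295 = 0.0005. [A⁻]/[HA] = 10^(0.0005) = 1.00

[A⁻]/[HA] = 1.00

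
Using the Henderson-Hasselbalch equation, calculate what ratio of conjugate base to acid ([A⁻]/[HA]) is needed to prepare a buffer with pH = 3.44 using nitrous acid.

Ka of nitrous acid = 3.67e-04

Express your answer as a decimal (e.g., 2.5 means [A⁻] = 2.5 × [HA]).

pKa = -log(3.67e-04) = 3.4353. pH = pKa + log([A⁻]/[HA]), so log([A⁻]/[HA]) = pH − pKa = 3.44 − 3.4353 = 0.0047. [A⁻]/[HA] = 10^(0.0047) = 1.01

[A⁻]/[HA] = 1.01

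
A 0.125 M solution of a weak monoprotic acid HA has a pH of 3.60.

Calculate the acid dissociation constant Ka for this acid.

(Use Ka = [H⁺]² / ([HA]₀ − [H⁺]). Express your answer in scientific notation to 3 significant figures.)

[H⁺] = 10^(−pH) = 10^(−3.60) = 2.512e-04 M. For HA ⇌ H⁺ + A⁻, Ka = [H⁺][A⁻]/[HA] = [H⁺]² / ([HA]₀ − [H⁺]) = (2.512e-04)² / (0.125 − 2.512e-04) = 5.06e-07.

K_a = 5.06e-07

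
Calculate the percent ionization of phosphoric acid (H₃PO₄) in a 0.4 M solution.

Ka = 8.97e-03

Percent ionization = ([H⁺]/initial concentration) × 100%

Using Ka equilibrium: x² + Ka×x - Ka×C = 0. Solving: [H⁺] = 5.5583e-02. Percent = (5.5583e-02/0.4) × 100

Percent ionization = 13.9%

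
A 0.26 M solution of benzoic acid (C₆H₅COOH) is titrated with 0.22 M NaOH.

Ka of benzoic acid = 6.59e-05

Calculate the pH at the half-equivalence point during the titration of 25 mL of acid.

At half-equivalence [HA] = [A⁻], so Henderson-Hasselbalch gives pH = pKa = -log(6.59e-05) = 4.18.

pH = pKa = 4.18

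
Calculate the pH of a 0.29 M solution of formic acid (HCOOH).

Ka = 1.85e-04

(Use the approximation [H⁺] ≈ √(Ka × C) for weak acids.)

[H⁺] = √(Ka × C) = √(1.85e-04 × 0.29) = 7.3246e-03. pH = -log(7.3246e-03)

pH = 2.14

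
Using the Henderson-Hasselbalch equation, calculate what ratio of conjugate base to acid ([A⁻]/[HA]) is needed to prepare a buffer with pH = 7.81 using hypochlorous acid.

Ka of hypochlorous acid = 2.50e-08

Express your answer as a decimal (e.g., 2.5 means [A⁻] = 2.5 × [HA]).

pKa = -log(2.50e-08) = 7.6021. pH = pKa + log([A⁻]/[HA]), so log([A⁻]/[HA]) = pH − pKa = 7.81 − 7.6021 = 0.2079. [A⁻]/[HA] = 10^(0.2079) = 1.61

[A⁻]/[HA] = 1.61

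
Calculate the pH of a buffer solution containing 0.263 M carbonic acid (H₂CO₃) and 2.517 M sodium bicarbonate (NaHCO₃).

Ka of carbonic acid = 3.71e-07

pKa = -log(3.71e-07) = 6.43. pH = pKa + log([A⁻]/[HA]) = 6.43 + log(2.517/0.263)

pH = 7.41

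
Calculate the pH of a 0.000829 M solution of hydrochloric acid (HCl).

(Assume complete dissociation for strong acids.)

[H⁺] = 0.000829 M for strong acid. pH = -log[H⁺] = -log(0.000829)

pH = 3.08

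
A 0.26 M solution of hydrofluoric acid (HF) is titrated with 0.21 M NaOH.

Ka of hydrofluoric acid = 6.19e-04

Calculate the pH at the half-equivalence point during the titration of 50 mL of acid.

At half-equivalence [HA] = [A⁻], so Henderson-Hasselbalch gives pH = pKa = -log(6.19e-04) = 3.21.

pH = pKa = 3.21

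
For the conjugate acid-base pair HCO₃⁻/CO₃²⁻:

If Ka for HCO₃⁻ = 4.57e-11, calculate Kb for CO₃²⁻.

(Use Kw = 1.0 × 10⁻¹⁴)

For a conjugate pair Ka × Kb = Kw, so Kb = Kw/Ka = 1.0 × 10⁻¹⁴ / 4.57e-11 = 2.19e-04.

K_b = 2.19e-04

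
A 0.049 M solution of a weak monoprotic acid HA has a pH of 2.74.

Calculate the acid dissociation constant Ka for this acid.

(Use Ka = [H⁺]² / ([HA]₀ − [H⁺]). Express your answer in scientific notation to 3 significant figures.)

[H⁺] = 10^(−pH) = 10^(−2.74) = 1.820e-03 M. For HA ⇌ H⁺ + A⁻, Ka = [H⁺][A⁻]/[HA] = [H⁺]² / ([HA]₀ − [H⁺]) = (1.820e-03)² / (0.049 − 1.820e-03) = 7.02e-05.

K_a = 7.02e-05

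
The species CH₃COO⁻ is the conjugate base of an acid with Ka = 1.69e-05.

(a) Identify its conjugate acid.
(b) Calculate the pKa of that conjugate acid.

(a) The conjugate acid is formed by adding one H⁺ to CH₃COO⁻, giving CH₃COOH. (b) pKa = -log(Ka) = -log(1.69e-05) = 4.77.

Conjugate acid: CH₃COOH; pK_a = 4.77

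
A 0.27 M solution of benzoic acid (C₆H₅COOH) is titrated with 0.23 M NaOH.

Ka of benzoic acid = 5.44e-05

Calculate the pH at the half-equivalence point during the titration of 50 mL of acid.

At half-equivalence [HA] = [A⁻], so Henderson-Hasselbalch gives pH = pKa = -log(5.44e-05) = 4.26.

pH = pKa = 4.26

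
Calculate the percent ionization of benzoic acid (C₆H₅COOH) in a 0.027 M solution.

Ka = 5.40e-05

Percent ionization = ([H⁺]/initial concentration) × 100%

Using Ka equilibrium: x² + Ka×x - Ka×C = 0. Solving: [H⁺] = 1.1808e-03. Percent = (1.1808e-03/0.027) × 100

Percent ionization = 4.37%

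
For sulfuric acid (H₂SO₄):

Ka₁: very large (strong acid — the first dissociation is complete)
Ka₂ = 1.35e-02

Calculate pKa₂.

pKa₂ = -log(Ka₂) = -log(1.35e-02) = 1.87.

pK_{a2} = 1.87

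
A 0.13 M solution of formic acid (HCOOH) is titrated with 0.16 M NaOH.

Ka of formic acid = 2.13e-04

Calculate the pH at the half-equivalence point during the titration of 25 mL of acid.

At half-equivalence [HA] = [A⁻], so Henderson-Hasselbalch gives pH = pKa = -log(2.13e-04) = 3.67.

pH = pKa = 3.67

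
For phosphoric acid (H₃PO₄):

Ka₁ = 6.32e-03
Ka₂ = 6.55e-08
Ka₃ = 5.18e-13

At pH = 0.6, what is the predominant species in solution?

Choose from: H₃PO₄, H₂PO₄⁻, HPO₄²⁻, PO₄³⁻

pKa₁ = 2.20, pKa₂ = 7.18, pKa₃ = 12.29. For a polyprotic acid the predominant species crosses at each pKa: below pKa_n the protonated form dominates, above it the deprotonated form does. At pH = 0.6, the predominant species is H₃PO₄.

H₃PO₄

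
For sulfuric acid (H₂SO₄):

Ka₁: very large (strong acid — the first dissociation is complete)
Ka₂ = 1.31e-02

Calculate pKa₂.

pKa₂ = -log(Ka₂) = -log(1.31e-02) = 1.88.

pK_{a2} = 1.88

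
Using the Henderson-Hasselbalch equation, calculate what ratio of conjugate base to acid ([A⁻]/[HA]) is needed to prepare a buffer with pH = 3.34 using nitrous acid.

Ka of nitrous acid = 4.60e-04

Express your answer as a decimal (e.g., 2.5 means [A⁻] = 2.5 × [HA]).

pKa = -log(4.60e-04) = 3.3372. pH = pKa + log([A⁻]/[HA]), so log([A⁻]/[HA]) = pH − pKa = 3.34 − 3.3372 = 0.0028. [A⁻]/[HA] = 10^(0.0028) = 1.01

[A⁻]/[HA] = 1.01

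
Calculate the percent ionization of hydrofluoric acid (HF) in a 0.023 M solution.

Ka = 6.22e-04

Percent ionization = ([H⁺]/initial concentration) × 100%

Using Ka equilibrium: x² + Ka×x - Ka×C = 0. Solving: [H⁺] = 3.4841e-03. Percent = (3.4841e-03/0.023) × 100

Percent ionization = 15.1%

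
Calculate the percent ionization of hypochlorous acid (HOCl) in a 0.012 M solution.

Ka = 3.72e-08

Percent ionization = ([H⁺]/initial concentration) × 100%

Using Ka equilibrium: x² + Ka×x - Ka×C = 0. Solving: [H⁺] = 2.1110e-05. Percent = (2.1110e-05/0.012) × 100

Percent ionization = 0.176%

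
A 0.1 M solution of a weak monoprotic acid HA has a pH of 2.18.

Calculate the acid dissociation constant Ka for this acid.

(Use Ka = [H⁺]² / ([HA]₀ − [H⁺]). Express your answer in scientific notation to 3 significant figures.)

[H⁺] = 10^(−pH) = 10^(−2.18) = 6.607e-03 M. For HA ⇌ H⁺ + A⁻, Ka = [H⁺][A⁻]/[HA] = [H⁺]² / ([HA]₀ − [H⁺]) = (6.607e-03)² / (0.1 − 6.607e-03) = 4.67e-04.

K_a = 4.67e-04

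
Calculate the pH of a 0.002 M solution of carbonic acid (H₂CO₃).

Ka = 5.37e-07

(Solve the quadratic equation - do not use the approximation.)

x² + Ka×x - Ka×C = 0. Using quadratic formula: [H⁺] = 3.2505e-05

pH = 4.49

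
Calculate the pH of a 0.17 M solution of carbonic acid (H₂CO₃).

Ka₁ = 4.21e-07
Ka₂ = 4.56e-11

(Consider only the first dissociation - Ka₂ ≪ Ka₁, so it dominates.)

First dissociation dominates. From Ka₁ = [H⁺][HA⁻]/[H₂A], x² + Ka₁·x − Ka₁·C = 0 with C = 0.17 M and Ka₁ = 4.21e-07. Solving: [H⁺] = (−Ka₁ + √(Ka₁² + 4·Ka₁·C)) / 2 = 2.6732e-04 M. pH = -log(2.6732e-04) = 3.57.

pH = 3.57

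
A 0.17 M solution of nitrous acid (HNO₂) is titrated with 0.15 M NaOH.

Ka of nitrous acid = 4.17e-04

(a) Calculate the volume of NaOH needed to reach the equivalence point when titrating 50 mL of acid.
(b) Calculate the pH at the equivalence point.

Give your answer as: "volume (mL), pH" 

moles acid = 0.17 × 50/1000 = 0.0085 mol; V_base = moles/0.15 × 1000 = 56.7 mL. At equivalence only the conjugate base is present: [A⁻] = 0.0085/0.107 = 7.9687e-02 M. Kb = Kw/Ka = 2.40e-11; [OH⁻] = √(Kb × [A⁻]) = 1.3824e-06; pOH = 5.86; pH = 14 - pOH = 8.14.

V = 56.7 mL, pH = 8.14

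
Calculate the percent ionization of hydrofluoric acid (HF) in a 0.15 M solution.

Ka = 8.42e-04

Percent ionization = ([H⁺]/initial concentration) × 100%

Using Ka equilibrium: x² + Ka×x - Ka×C = 0. Solving: [H⁺] = 1.0825e-02. Percent = (1.0825e-02/0.15) × 100

Percent ionization = 7.22%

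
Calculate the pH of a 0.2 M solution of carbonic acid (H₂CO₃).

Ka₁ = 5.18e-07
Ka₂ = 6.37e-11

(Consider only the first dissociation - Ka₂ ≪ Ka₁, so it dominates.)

First dissociation dominates. From Ka₁ = [H⁺][HA⁻]/[H₂A], x² + Ka₁·x − Ka₁·C = 0 with C = 0.2 M and Ka₁ = 5.18e-07. Solving: [H⁺] = (−Ka₁ + √(Ka₁² + 4·Ka₁·C)) / 2 = 3.2161e-04 M. pH = -log(3.2161e-04) = 3.49.

pH = 3.49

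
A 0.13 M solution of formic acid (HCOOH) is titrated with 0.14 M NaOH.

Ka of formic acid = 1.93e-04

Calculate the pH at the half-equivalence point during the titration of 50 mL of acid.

At half-equivalence [HA] = [A⁻], so Henderson-Hasselbalch gives pH = pKa = -log(1.93e-04) = 3.71.

pH = pKa = 3.71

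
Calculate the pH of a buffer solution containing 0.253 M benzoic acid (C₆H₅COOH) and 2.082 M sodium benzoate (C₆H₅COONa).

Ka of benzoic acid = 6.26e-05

pKa = -log(6.26e-05) = 4.20. pH = pKa + log([A⁻]/[HA]) = 4.20 + log(2.082/0.253)

pH = 5.12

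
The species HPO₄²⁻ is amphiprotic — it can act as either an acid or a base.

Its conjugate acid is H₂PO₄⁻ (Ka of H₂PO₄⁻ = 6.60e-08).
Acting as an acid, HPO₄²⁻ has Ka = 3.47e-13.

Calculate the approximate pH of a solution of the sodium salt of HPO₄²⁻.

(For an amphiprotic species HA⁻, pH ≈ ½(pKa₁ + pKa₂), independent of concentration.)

pKa₁ = -log(6.60e-08) = 7.18; pKa₂ = -log(3.47e-13) = 12.46. For an amphiprotic species, pH ≈ ½(pKa₁ + pKa₂) = ½(7.18 + 12.46) = 9.82.

pH = 9.82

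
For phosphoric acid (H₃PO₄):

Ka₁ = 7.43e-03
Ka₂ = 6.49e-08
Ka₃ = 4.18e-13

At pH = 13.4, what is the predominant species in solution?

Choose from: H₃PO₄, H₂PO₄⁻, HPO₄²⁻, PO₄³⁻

pKa₁ = 2.13, pKa₂ = 7.19, pKa₃ = 12.38. For a polyprotic acid the predominant species crosses at each pKa: below pKa_n the protonated form dominates, above it the deprotonated form does. At pH = 13.4, the predominant species is PO₄³⁻.

PO₄³⁻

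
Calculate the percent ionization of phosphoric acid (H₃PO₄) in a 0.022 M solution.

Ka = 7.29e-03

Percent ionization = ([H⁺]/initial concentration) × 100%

Using Ka equilibrium: x² + Ka×x - Ka×C = 0. Solving: [H⁺] = 9.5332e-03. Percent = (9.5332e-03/0.022) × 100

Percent ionization = 43.3%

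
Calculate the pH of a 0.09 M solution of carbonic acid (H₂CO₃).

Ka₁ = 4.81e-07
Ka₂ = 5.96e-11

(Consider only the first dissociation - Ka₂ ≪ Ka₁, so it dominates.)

First dissociation dominates. From Ka₁ = [H⁺][HA⁻]/[H₂A], x² + Ka₁·x − Ka₁·C = 0 with C = 0.09 M and Ka₁ = 4.81e-07. Solving: [H⁺] = (−Ka₁ + √(Ka₁² + 4·Ka₁·C)) / 2 = 2.0782e-04 M. pH = -log(2.0782e-04) = 3.68.

pH = 3.68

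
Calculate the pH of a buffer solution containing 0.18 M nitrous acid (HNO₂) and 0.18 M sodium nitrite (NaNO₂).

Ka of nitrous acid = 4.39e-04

pKa = -log(4.39e-04) = 3.36. pH = pKa + log([A⁻]/[HA]) = 3.36 + log(0.18/0.18)

pH = 3.36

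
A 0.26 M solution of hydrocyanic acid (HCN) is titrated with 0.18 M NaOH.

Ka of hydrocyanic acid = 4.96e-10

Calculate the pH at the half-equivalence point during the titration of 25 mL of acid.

At half-equivalence [HA] = [A⁻], so Henderson-Hasselbalch gives pH = pKa = -log(4.96e-10) = 9.30.

pH = pKa = 9.30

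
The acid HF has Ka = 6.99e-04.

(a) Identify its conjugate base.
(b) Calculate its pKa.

(a) The conjugate base is formed by removing one H⁺ from HF, giving F⁻. (b) pKa = -log(Ka) = -log(6.99e-04) = 3.16.

Conjugate base: F⁻; pK_a = 3.16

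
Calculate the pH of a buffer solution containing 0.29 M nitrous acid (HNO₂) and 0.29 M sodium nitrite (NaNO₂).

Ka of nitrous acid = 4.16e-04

pKa = -log(4.16e-04) = 3.38. pH = pKa + log([A⁻]/[HA]) = 3.38 + log(0.29/0.29)

pH = 3.38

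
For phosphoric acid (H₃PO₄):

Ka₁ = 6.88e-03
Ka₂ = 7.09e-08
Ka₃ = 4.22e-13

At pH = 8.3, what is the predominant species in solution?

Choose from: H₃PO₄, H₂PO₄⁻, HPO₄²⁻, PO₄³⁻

pKa₁ = 2.16, pKa₂ = 7.15, pKa₃ = 12.37. For a polyprotic acid the predominant species crosses at each pKa: below pKa_n the protonated form dominates, above it the deprotonated form does. At pH = 8.3, the predominant species is HPO₄²⁻.

HPO₄²⁻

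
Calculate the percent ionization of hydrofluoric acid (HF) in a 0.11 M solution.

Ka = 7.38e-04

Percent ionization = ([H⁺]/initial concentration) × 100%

Using Ka equilibrium: x² + Ka×x - Ka×C = 0. Solving: [H⁺] = 8.6485e-03. Percent = (8.6485e-03/0.11) × 100

Percent ionization = 7.86%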